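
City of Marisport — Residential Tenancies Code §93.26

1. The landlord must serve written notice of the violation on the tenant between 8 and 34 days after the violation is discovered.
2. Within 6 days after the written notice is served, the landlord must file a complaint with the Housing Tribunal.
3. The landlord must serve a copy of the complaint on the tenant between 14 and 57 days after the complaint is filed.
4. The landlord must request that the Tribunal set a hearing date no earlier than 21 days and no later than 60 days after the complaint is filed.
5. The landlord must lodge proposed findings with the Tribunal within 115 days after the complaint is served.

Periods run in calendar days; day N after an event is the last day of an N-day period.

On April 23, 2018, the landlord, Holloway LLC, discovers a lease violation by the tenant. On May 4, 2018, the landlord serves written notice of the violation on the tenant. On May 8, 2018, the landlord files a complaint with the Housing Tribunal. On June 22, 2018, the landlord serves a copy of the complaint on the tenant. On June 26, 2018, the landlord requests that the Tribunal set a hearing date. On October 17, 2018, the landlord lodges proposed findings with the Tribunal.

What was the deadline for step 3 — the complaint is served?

Step 3 runs from May 8, 2018, when the complaint is filed. The window is 14–57 days after May 8, 2018; it closes on July 4, 2018.

July 4, 2018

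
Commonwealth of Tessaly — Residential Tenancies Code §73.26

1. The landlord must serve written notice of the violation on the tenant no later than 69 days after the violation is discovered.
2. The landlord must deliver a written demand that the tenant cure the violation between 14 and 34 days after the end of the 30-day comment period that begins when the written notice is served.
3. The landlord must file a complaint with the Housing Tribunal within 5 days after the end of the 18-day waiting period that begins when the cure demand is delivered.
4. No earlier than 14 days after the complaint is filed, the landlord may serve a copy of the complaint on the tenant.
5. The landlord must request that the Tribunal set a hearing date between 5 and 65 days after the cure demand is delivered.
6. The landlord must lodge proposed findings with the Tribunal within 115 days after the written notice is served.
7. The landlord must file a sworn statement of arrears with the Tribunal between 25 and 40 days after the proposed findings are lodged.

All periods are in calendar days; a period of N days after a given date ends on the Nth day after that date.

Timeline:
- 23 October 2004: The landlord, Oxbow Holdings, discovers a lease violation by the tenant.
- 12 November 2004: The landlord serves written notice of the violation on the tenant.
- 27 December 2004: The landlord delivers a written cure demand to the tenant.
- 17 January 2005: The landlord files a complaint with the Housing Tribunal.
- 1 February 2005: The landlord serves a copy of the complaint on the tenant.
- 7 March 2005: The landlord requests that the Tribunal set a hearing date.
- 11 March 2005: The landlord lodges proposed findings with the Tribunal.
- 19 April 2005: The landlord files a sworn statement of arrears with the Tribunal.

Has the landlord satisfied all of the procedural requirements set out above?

No

Step 1 — counting 69 days from 23 October 2004 (when the violation is discovered) gives a deadline of 31 December 2004; 12 November 2004 is within that limit.
Step 2 — 14 and 34 days from 12 December 2004 (end of the 30-day comment period, which began when the written notice is served on 12 November 2004) are 26 December 2004 and 15 January 2005 respectively; done 27 December 2004, which is between those dates.
Step 3 — counting 5 days from 14 January 2005 (end of the 18-day waiting period, which began when the cure demand is delivered on 27 December 2004) gives a deadline of 19 January 2005; completed 17 January 2005, before the deadline.
Step 4 — must wait 14 days from 17 January 2005 (when the complaint is filed), so not before 31 January 2005; 1 February 2005 is on or after that date.
Step 5 — 5 and 65 days from 27 December 2004 (when the cure demand is delivered) are 1 January 2005 and 2 March 2005 respectively; 7 March 2005 is 5 days past the end of the window.
That is the first point of non-compliance.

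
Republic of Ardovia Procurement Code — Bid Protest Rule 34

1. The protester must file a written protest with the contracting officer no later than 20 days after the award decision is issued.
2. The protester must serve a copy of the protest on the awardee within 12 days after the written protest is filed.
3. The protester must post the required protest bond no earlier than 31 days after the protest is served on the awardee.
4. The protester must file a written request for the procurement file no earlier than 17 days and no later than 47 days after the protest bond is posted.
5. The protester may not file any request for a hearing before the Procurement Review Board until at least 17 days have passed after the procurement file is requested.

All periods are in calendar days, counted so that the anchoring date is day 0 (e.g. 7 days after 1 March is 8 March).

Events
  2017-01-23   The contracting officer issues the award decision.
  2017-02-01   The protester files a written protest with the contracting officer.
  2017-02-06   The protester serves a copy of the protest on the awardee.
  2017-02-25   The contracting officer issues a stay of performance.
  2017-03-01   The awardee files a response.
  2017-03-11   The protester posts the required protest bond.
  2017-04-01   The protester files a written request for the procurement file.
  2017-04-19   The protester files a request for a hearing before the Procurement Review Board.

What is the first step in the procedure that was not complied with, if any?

(1) due by 2017-01-23 + 20 days = 2017-02-12; completed 2017-02-01, before the deadline.
(2) due by 2017-02-01 + 12 days = 2017-02-13; completed 2017-02-06, before the deadline.
(3) permitted from 2017-02-06 + 31 days = 2017-03-09 onward; done 2017-03-11, after the minimum wait.
(4) the permitted window runs from 2017-03-11 + 17 = 2017-03-28 to 2017-03-11 + 47 = 2017-04-27; 2017-04-01 falls inside that range.
(5) permitted from 2017-04-01 + 17 days = 2017-04-18 onward; done 2017-04-19 — permitted.

None — every step was satisfied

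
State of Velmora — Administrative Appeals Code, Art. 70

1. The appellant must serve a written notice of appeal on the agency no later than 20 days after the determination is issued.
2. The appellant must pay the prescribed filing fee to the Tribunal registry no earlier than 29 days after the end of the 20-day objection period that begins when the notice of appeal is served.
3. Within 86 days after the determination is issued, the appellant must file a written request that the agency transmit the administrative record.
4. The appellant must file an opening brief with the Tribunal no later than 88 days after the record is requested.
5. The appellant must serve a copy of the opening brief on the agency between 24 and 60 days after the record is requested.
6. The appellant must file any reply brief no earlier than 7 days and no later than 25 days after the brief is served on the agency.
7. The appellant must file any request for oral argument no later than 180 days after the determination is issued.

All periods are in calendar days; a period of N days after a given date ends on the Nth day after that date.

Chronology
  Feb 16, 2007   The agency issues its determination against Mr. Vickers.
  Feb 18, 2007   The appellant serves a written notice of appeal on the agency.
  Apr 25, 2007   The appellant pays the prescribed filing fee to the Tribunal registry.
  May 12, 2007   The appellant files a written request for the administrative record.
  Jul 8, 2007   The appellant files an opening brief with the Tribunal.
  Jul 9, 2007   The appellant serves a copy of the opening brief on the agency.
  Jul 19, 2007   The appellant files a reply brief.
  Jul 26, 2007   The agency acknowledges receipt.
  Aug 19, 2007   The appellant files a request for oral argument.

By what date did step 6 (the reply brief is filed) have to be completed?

Step 6 runs from Jul 9, 2007, when the brief is served on the agency. The window is 7–25 days after Jul 9, 2007; it closes on Aug 3, 2007.

Aug 3, 2007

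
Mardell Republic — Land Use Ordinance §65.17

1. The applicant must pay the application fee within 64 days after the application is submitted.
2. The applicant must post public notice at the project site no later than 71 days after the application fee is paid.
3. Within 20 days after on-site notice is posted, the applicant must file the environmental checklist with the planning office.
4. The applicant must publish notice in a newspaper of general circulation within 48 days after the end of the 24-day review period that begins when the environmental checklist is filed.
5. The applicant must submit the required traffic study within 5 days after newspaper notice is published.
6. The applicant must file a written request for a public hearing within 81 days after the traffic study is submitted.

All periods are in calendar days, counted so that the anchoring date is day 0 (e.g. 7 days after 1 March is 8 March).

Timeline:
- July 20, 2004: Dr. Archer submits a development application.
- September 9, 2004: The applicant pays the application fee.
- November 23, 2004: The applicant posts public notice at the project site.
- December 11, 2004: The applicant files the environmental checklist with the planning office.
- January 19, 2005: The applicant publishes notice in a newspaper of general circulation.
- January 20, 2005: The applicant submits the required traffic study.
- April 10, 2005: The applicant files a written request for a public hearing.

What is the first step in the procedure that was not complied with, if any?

Step 1: 64 days after July 20, 2004 (when the application is submitted) is September 22, 2004; done September 9, 2004 — timely.
Step 2: 71 days after September 9, 2004 (when the application fee is paid) is November 19, 2004; November 23, 2004 misses that deadline by 4 days.
Later steps need not be reached.

Step 2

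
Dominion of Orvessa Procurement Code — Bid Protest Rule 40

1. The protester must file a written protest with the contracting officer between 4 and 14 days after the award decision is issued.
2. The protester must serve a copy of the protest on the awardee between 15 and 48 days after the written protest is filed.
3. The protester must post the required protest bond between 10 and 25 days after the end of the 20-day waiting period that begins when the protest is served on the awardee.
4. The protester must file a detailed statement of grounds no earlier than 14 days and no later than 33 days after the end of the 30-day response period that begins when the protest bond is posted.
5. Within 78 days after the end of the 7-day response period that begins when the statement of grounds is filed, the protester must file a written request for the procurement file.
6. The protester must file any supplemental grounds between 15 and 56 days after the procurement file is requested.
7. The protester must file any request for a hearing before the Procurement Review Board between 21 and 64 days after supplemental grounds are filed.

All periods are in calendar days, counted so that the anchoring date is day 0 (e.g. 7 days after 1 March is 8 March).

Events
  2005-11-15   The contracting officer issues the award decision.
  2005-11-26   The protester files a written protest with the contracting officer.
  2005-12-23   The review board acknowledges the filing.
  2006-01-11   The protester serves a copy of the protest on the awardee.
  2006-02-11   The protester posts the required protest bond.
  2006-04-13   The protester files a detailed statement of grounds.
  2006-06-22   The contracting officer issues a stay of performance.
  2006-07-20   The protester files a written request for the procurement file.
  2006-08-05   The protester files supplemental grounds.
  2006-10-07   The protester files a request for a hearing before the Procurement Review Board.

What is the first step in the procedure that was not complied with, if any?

(1) the permitted window runs from 2005-11-15 + 4 = 2005-11-19 to 2005-11-15 + 14 = 2005-11-29; done 2005-11-26, which is between those dates.
(2) the permitted window runs from 2005-11-26 + 15 = 2005-12-11 to 2005-11-26 + 48 = 2006-01-13; done 2006-01-11 — within the window.
(3) the permitted window runs from 2006-01-31 + 10 = 2006-02-10 to 2006-01-31 + 25 = 2006-02-25; 2006-02-11 falls inside that range.
(4) the permitted window runs from 2006-03-13 + 14 = 2006-03-27 to 2006-03-13 + 33 = 2006-04-15; done 2006-04-13 — within the window.
(5) due by 2006-04-20 + 78 days = 2006-07-07; 2006-07-20 misses that deadline by 13 days.

Step 5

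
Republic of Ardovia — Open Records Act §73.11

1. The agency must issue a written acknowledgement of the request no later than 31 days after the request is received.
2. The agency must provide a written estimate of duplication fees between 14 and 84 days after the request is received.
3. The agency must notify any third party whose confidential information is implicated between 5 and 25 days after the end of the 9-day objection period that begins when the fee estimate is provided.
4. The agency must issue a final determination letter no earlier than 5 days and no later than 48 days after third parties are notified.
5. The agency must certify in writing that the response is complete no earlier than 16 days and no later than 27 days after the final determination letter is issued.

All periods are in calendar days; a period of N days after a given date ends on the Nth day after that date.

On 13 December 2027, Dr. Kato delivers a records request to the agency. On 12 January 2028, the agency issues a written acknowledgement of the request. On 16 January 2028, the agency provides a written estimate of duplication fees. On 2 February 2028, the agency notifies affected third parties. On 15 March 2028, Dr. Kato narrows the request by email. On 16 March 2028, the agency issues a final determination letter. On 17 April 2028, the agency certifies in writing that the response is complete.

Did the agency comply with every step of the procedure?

No

Step 1: 31 days after 13 December 2027 (when the request is received) is 13 January 2028; completed 12 January 2028, before the deadline.
Step 2: the window is 14–84 days after 13 December 2027 (when the request is received), so 27 December 2027 through 6 March 2028; done 16 January 2028, which is between those dates.
Step 3: the window is 5–25 days after 25 January 2028 (end of the 9-day objection period, which began when the fee estimate is provided on 16 January 2028), so 30 January 2028 through 19 February 2028; done 2 February 2028 — within the window.
Step 4: the window is 5–48 days after 2 February 2028 (when third parties are notified), so 7 February 2028 through 21 March 2028; done 16 March 2028, which is between those dates.
Step 5: the window is 16–27 days after 16 March 2028 (when the final determination letter is issued), so 1 April 2028 through 12 April 2028; done 17 April 2028 — 5 days after the window closed.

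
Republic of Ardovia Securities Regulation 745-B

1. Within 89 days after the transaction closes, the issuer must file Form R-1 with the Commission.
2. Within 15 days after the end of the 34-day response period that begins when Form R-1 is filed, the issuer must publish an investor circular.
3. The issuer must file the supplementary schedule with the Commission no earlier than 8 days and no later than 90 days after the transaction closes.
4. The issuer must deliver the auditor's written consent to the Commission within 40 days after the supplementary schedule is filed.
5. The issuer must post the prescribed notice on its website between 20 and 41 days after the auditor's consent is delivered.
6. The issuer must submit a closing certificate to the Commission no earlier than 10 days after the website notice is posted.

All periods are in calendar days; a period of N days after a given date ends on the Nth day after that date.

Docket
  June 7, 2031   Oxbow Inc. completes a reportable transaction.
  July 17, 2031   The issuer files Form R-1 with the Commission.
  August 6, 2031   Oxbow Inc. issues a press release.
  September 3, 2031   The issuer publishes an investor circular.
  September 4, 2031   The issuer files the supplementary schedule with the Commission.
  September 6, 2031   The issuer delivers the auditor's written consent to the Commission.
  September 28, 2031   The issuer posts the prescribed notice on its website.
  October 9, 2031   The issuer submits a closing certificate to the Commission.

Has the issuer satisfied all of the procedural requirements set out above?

(1) due by June 7, 2031 + 89 days = September 4, 2031; July 17, 2031 is within that limit.
(2) due by August 20, 2031 + 15 days = September 4, 2031; September 3, 2031 is within that limit.
(3) the permitted window runs from June 7, 2031 + 8 = June 15, 2031 to June 7, 2031 + 90 = September 5, 2031; done September 4, 2031 — within the window.
(4) due by September 4, 2031 + 40 days = October 14, 2031; September 6, 2031 is within that limit.
(5) the permitted window runs from September 6, 2031 + 20 = September 26, 2031 to September 6, 2031 + 41 = October 17, 2031; done September 28, 2031, which is between those dates.
(6) permitted from September 28, 2031 + 10 days = October 8, 2031 onward; done October 9, 2031 — permitted.

Yes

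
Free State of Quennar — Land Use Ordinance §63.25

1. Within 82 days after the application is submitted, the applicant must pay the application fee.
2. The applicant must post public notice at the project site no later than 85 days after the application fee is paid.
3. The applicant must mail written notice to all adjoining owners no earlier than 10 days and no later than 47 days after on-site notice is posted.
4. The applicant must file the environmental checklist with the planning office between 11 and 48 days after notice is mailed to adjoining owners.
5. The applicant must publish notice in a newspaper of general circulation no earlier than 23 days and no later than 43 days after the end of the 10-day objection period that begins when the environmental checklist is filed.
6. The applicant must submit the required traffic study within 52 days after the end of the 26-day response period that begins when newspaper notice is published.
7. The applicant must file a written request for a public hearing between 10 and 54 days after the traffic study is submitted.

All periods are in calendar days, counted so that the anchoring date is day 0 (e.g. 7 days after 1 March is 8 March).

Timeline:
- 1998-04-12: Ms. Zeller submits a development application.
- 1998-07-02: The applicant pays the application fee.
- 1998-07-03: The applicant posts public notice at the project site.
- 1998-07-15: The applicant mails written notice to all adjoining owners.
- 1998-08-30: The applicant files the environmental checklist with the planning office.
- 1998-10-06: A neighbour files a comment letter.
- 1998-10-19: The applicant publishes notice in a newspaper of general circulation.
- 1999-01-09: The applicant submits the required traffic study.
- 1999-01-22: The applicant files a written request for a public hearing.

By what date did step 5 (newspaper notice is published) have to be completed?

1998-10-22

The environmental checklist is filed on 1998-08-30; the 10-day objection period therefore ends 1998-09-09, and step 5 runs from that date. The window is 23–43 days after 1998-09-09; it closes on 1998-10-22.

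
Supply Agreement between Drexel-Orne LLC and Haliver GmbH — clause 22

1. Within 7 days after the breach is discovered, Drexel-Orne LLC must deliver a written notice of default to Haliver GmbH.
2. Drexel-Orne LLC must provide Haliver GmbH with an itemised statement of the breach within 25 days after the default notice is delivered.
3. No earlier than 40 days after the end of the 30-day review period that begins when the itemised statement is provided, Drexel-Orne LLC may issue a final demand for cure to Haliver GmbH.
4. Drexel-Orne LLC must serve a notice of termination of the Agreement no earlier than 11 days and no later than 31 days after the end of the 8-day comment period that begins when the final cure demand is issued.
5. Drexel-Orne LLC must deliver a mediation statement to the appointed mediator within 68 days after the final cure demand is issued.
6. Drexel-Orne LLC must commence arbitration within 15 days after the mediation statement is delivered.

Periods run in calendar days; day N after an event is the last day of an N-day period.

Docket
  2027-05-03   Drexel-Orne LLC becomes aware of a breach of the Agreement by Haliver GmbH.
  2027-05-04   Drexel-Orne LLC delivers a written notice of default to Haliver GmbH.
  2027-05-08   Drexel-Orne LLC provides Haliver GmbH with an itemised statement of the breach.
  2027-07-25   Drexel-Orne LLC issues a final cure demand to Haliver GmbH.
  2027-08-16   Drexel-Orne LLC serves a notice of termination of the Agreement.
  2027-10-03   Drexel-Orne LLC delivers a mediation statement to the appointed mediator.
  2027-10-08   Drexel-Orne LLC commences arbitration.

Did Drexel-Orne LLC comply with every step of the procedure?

Step 1: 7 days after 2027-05-03 (when the breach is discovered) is 2027-05-10; completed 2027-05-04, before the deadline.
Step 2: 25 days after 2027-05-04 (when the default notice is delivered) is 2027-05-29; done 2027-05-08 — timely.
Step 3: the earliest permitted date is 40 days after 2027-06-07 (end of the 30-day review period, which began when the itemised statement is provided on 2027-05-08), i.e. 2027-07-17; done 2027-07-25 — permitted.
Step 4: the window is 11–31 days after 2027-08-02 (end of the 8-day comment period, which began when the final cure demand is issued on 2027-07-25), so 2027-08-13 through 2027-09-02; done 2027-08-16 — within the window.
Step 5: 68 days after 2027-07-25 (when the final cure demand is issued) is 2027-10-01; 2027-10-03 misses that deadline by 2 days.

No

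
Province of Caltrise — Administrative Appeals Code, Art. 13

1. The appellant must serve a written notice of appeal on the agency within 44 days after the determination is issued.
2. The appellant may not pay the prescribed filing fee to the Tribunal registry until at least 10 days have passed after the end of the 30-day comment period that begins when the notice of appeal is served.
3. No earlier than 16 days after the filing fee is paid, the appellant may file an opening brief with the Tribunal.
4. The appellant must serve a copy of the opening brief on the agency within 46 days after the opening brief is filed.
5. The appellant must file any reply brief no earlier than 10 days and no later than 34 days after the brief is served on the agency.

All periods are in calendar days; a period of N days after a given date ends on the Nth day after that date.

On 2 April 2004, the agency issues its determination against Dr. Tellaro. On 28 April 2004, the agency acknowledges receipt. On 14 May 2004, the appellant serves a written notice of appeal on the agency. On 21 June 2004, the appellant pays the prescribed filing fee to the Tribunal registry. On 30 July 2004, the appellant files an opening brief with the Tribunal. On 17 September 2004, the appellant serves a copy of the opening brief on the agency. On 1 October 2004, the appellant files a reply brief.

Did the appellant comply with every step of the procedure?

Step 1: 44 days after 2 April 2004 (when the determination is issued) is 16 May 2004; done 14 May 2004 — timely.
Step 2: the earliest permitted date is 10 days after 13 June 2004 (end of the 30-day comment period, which began when the notice of appeal is served on 14 May 2004), i.e. 23 June 2004; acted on 21 June 2004, 2 days prematurely.

No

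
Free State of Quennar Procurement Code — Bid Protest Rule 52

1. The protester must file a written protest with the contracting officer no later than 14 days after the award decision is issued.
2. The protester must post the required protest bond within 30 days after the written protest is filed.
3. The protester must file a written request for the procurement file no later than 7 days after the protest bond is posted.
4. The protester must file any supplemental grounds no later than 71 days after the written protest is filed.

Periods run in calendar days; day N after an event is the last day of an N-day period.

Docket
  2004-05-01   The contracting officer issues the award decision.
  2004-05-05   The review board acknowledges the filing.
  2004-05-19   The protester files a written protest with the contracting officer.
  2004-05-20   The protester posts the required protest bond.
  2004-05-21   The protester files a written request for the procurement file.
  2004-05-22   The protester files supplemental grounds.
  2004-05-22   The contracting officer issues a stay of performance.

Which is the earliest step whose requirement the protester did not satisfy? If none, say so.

Step 1: 14 days after 2004-05-01 (when the award decision is issued) is 2004-05-15; done 2004-05-19 — 4 days late.
No need to go further; step 1 was not satisfied.

Step 1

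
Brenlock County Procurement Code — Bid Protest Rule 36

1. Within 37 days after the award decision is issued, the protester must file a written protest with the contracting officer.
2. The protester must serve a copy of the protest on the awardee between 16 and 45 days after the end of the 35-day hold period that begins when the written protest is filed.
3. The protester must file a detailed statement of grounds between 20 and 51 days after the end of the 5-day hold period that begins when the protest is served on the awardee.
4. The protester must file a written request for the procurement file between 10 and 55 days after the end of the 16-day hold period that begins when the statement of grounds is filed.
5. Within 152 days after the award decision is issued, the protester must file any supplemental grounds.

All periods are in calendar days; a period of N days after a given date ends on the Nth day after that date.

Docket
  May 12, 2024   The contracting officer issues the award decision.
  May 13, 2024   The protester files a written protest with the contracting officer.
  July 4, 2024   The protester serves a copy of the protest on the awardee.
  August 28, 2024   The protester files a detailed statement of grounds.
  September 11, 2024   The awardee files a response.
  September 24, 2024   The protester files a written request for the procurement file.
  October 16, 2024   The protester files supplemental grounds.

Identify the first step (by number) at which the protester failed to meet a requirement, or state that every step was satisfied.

Step 5

Step 1 — counting 37 days from May 12, 2024 (when the award decision is issued) gives a deadline of June 18, 2024; done May 13, 2024 — timely.
Step 2 — 16 and 45 days from June 17, 2024 (end of the 35-day hold period, which began when the written protest is filed on May 13, 2024) are July 3, 2024 and August 1, 2024 respectively; done July 4, 2024, which is between those dates.
Step 3 — 20 and 51 days from July 9, 2024 (end of the 5-day hold period, which began when the protest is served on the awardee on July 4, 2024) are July 29, 2024 and August 29, 2024 respectively; August 28, 2024 falls inside that range.
Step 4 — 10 and 55 days from September 13, 2024 (end of the 16-day hold period, which began when the statement of grounds is filed on August 28, 2024) are September 23, 2024 and November 7, 2024 respectively; done September 24, 2024, which is between those dates.
Step 5 — counting 152 days from May 12, 2024 (when the award decision is issued) gives a deadline of October 11, 2024; done October 16, 2024 — 5 days late.
That is the first point of non-compliance.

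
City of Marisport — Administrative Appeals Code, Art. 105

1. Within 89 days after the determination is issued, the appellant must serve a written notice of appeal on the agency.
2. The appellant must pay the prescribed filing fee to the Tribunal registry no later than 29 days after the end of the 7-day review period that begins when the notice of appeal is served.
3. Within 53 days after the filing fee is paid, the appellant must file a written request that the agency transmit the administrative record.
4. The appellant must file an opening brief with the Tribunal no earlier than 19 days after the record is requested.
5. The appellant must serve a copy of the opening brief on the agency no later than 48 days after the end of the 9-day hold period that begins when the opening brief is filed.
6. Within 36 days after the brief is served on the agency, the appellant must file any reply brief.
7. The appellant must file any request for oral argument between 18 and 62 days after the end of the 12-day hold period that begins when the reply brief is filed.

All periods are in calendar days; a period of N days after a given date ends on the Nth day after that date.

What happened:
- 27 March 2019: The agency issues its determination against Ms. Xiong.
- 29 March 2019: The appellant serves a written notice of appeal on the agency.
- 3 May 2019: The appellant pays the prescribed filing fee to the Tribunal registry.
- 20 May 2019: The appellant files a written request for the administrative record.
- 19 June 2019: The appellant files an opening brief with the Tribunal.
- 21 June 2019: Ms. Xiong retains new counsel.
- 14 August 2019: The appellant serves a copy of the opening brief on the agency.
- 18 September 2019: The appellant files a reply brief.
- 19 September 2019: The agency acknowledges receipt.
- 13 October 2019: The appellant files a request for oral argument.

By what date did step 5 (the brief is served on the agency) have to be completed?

15 August 2019

The opening brief is filed on 19 June 2019; the 9-day hold period therefore ends 28 June 2019, and step 5 runs from that date. 48 days after 28 June 2019 is 15 August 2019.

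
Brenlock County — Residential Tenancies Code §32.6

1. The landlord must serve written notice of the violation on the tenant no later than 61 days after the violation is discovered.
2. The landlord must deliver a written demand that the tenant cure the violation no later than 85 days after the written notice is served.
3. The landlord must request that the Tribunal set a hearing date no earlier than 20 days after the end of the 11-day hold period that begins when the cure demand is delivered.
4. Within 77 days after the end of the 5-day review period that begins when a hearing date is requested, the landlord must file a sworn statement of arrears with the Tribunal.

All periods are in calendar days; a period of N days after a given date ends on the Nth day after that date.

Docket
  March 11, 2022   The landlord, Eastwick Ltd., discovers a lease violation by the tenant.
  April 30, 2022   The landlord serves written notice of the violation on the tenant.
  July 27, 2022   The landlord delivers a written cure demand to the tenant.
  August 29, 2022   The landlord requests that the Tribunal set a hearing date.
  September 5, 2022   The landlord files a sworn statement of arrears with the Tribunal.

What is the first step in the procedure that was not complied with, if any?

(1) due by March 11, 2022 + 61 days = May 11, 2022; done April 30, 2022 — timely.
(2) due by April 30, 2022 + 85 days = July 24, 2022; done July 27, 2022 — 3 days late.
The analysis stops there.

Step 2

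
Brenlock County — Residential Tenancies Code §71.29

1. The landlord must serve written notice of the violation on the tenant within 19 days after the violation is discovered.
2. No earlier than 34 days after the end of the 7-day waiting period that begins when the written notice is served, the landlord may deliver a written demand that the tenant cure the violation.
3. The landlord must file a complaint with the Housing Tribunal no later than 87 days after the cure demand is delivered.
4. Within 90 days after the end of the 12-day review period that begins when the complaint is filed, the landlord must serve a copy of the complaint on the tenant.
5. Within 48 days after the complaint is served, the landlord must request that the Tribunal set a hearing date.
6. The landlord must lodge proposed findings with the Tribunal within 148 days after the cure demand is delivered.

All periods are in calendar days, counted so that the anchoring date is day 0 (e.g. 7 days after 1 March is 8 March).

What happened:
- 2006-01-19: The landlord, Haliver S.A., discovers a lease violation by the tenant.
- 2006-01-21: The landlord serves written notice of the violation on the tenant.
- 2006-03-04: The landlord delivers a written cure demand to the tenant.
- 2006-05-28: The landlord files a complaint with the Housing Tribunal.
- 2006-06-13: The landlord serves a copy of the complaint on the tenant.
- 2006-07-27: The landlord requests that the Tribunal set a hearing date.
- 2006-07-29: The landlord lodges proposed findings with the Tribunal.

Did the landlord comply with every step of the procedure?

Step 1: 19 days after 2006-01-19 (when the violation is discovered) is 2006-02-07; completed 2006-01-21, before the deadline.
Step 2: the earliest permitted date is 34 days after 2006-01-28 (end of the 7-day waiting period, which began when the written notice is served on 2006-01-21), i.e. 2006-03-03; done 2006-03-04, after the minimum wait.
Step 3: 87 days after 2006-03-04 (when the cure demand is delivered) is 2006-05-30; done 2006-05-28 — timely.
Step 4: 90 days after 2006-06-09 (end of the 12-day review period, which began when the complaint is filed on 2006-05-28) is 2006-09-07; completed 2006-06-13, before the deadline.
Step 5: 48 days after 2006-06-13 (when the complaint is served) is 2006-07-31; completed 2006-07-27, before the deadline.
Step 6: 148 days after 2006-03-04 (when the cure demand is delivered) is 2006-07-30; done 2006-07-29 — timely.

Yes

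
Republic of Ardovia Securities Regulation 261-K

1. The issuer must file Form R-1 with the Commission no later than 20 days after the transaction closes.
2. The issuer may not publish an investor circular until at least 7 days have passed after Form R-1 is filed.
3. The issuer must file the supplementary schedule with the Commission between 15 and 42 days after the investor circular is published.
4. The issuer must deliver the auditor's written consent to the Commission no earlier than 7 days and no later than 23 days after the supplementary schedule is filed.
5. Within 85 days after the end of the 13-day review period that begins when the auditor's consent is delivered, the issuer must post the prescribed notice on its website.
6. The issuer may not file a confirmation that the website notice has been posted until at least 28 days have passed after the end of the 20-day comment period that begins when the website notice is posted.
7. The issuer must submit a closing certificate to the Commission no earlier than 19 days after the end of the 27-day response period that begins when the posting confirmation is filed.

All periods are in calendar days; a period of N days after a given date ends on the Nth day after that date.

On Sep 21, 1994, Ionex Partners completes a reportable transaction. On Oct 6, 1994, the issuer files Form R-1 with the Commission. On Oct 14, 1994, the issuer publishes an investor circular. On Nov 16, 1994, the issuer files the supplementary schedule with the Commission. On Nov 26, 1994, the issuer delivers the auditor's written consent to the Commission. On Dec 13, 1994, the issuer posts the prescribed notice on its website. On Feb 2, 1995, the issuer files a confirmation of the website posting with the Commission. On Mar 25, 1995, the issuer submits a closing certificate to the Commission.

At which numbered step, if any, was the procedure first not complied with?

Step 1 — counting 20 days from Sep 21, 1994 (when the transaction closes) gives a deadline of Oct 11, 1994; done Oct 6, 1994 — timely.
Step 2 — must wait 7 days from Oct 6, 1994 (when Form R-1 is filed), so not before Oct 13, 1994; done Oct 14, 1994 — permitted.
Step 3 — 15 and 42 days from Oct 14, 1994 (when the investor circular is published) are Oct 29, 1994 and Nov 25, 1994 respectively; Nov 16, 1994 falls inside that range.
Step 4 — 7 and 23 days from Nov 16, 1994 (when the supplementary schedule is filed) are Nov 23, 1994 and Dec 9, 1994 respectively; done Nov 26, 1994 — within the window.
Step 5 — counting 85 days from Dec 9, 1994 (end of the 13-day review period, which began when the auditor's consent is delivered on Nov 26, 1994) gives a deadline of Mar 4, 1995; Dec 13, 1994 is within that limit.
Step 6 — must wait 28 days from Jan 2, 1995 (end of the 20-day comment period, which began when the website notice is posted on Dec 13, 1994), so not before Jan 30, 1995; done Feb 2, 1995, after the minimum wait.
Step 7 — must wait 19 days from Mar 1, 1995 (end of the 27-day response period, which began when the posting confirmation is filed on Feb 2, 1995), so not before Mar 20, 1995; done Mar 25, 1995 — permitted.

None — every step was satisfied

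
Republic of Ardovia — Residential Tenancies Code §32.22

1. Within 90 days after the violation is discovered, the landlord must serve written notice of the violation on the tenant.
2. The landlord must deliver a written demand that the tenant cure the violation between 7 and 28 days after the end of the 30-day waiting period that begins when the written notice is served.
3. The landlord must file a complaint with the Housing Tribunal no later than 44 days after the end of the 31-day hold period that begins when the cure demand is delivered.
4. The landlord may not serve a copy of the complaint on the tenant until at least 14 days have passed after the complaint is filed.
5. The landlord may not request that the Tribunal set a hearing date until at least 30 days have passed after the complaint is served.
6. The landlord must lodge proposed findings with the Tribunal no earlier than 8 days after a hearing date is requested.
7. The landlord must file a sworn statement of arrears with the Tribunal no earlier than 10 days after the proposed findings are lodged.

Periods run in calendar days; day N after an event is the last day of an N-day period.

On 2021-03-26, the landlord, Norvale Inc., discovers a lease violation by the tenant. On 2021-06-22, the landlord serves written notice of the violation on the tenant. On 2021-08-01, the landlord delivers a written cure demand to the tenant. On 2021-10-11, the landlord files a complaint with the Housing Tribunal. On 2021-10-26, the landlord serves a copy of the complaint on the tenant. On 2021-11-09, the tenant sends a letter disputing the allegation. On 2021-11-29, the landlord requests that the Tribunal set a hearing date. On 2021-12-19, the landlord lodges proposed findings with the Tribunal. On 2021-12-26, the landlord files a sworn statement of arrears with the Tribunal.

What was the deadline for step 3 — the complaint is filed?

2021-10-15

The cure demand is delivered on 2021-08-01; the 31-day hold period therefore ends 2021-09-01, and step 3 runs from that date. 44 days after 2021-09-01 is 2021-10-15.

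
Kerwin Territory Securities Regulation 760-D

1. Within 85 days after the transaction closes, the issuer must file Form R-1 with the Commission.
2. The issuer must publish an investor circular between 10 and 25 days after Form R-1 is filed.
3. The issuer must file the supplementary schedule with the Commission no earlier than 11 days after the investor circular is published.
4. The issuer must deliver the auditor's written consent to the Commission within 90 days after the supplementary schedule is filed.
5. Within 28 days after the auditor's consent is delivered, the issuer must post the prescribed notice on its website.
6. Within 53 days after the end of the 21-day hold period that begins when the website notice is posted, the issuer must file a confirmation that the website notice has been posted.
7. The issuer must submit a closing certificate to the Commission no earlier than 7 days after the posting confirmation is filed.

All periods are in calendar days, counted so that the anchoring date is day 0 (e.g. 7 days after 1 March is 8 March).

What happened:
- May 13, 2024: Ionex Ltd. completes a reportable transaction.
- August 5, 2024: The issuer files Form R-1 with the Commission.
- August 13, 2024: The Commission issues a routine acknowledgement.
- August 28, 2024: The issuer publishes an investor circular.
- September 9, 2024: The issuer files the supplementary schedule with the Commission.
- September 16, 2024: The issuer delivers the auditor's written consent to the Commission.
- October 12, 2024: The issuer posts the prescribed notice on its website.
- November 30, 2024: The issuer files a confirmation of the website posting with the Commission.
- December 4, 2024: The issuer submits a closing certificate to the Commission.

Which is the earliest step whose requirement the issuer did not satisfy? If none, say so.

Step 7

Step 1: 85 days after May 13, 2024 (when the transaction closes) is August 6, 2024; August 5, 2024 is within that limit.
Step 2: the window is 10–25 days after August 5, 2024 (when Form R-1 is filed), so August 15, 2024 through August 30, 2024; done August 28, 2024, which is between those dates.
Step 3: the earliest permitted date is 11 days after August 28, 2024 (when the investor circular is published), i.e. September 8, 2024; done September 9, 2024 — permitted.
Step 4: 90 days after September 9, 2024 (when the supplementary schedule is filed) is December 8, 2024; done September 16, 2024 — timely.
Step 5: 28 days after September 16, 2024 (when the auditor's consent is delivered) is October 14, 2024; October 12, 2024 is within that limit.
Step 6: 53 days after November 2, 2024 (end of the 21-day hold period, which began when the website notice is posted on October 12, 2024) is December 25, 2024; done November 30, 2024 — timely.
Step 7: the earliest permitted date is 7 days after November 30, 2024 (when the posting confirmation is filed), i.e. December 7, 2024; done December 4, 2024 — 3 days too early.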